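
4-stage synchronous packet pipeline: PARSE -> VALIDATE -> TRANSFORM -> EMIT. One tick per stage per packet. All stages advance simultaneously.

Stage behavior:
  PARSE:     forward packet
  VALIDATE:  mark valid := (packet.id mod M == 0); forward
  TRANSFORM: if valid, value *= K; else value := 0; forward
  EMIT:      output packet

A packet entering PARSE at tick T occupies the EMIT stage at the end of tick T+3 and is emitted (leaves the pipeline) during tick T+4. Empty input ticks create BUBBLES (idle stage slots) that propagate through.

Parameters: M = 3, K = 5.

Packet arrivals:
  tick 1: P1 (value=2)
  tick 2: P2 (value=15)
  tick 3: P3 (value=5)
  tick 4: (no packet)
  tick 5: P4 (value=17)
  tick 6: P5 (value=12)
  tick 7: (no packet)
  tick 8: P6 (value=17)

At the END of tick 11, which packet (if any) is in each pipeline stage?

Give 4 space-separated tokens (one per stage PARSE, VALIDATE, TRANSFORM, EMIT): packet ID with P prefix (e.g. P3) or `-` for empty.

Answer: - - - P6

Derivation:
Tick 1: [PARSE:P1(v=2,ok=F), VALIDATE:-, TRANSFORM:-, EMIT:-] out:-; in:P1
Tick 2: [PARSE:P2(v=15,ok=F), VALIDATE:P1(v=2,ok=F), TRANSFORM:-, EMIT:-] out:-; in:P2
Tick 3: [PARSE:P3(v=5,ok=F), VALIDATE:P2(v=15,ok=F), TRANSFORM:P1(v=0,ok=F), EMIT:-] out:-; in:P3
Tick 4: [PARSE:-, VALIDATE:P3(v=5,ok=T), TRANSFORM:P2(v=0,ok=F), EMIT:P1(v=0,ok=F)] out:-; in:-
Tick 5: [PARSE:P4(v=17,ok=F), VALIDATE:-, TRANSFORM:P3(v=25,ok=T), EMIT:P2(v=0,ok=F)] out:P1(v=0); in:P4
Tick 6: [PARSE:P5(v=12,ok=F), VALIDATE:P4(v=17,ok=F), TRANSFORM:-, EMIT:P3(v=25,ok=T)] out:P2(v=0); in:P5
Tick 7: [PARSE:-, VALIDATE:P5(v=12,ok=F), TRANSFORM:P4(v=0,ok=F), EMIT:-] out:P3(v=25); in:-
Tick 8: [PARSE:P6(v=17,ok=F), VALIDATE:-, TRANSFORM:P5(v=0,ok=F), EMIT:P4(v=0,ok=F)] out:-; in:P6
Tick 9: [PARSE:-, VALIDATE:P6(v=17,ok=T), TRANSFORM:-, EMIT:P5(v=0,ok=F)] out:P4(v=0); in:-
Tick 10: [PARSE:-, VALIDATE:-, TRANSFORM:P6(v=85,ok=T), EMIT:-] out:P5(v=0); in:-
Tick 11: [PARSE:-, VALIDATE:-, TRANSFORM:-, EMIT:P6(v=85,ok=T)] out:-; in:-
At end of tick 11: ['-', '-', '-', 'P6']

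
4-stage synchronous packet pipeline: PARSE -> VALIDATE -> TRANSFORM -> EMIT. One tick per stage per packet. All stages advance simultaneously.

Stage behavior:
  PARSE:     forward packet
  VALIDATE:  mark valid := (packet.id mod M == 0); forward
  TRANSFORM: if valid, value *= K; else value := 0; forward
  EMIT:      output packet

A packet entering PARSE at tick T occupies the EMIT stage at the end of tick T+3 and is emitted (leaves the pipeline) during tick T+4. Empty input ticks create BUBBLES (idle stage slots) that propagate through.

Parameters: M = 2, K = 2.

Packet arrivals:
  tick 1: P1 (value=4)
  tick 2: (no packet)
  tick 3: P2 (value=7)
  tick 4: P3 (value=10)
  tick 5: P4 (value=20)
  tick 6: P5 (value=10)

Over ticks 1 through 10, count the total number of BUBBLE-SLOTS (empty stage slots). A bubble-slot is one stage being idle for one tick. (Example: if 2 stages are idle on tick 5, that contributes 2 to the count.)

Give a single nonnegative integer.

Answer: 20

Derivation:
Tick 1: [PARSE:P1(v=4,ok=F), VALIDATE:-, TRANSFORM:-, EMIT:-] out:-; bubbles=3
Tick 2: [PARSE:-, VALIDATE:P1(v=4,ok=F), TRANSFORM:-, EMIT:-] out:-; bubbles=3
Tick 3: [PARSE:P2(v=7,ok=F), VALIDATE:-, TRANSFORM:P1(v=0,ok=F), EMIT:-] out:-; bubbles=2
Tick 4: [PARSE:P3(v=10,ok=F), VALIDATE:P2(v=7,ok=T), TRANSFORM:-, EMIT:P1(v=0,ok=F)] out:-; bubbles=1
Tick 5: [PARSE:P4(v=20,ok=F), VALIDATE:P3(v=10,ok=F), TRANSFORM:P2(v=14,ok=T), EMIT:-] out:P1(v=0); bubbles=1
Tick 6: [PARSE:P5(v=10,ok=F), VALIDATE:P4(v=20,ok=T), TRANSFORM:P3(v=0,ok=F), EMIT:P2(v=14,ok=T)] out:-; bubbles=0
Tick 7: [PARSE:-, VALIDATE:P5(v=10,ok=F), TRANSFORM:P4(v=40,ok=T), EMIT:P3(v=0,ok=F)] out:P2(v=14); bubbles=1
Tick 8: [PARSE:-, VALIDATE:-, TRANSFORM:P5(v=0,ok=F), EMIT:P4(v=40,ok=T)] out:P3(v=0); bubbles=2
Tick 9: [PARSE:-, VALIDATE:-, TRANSFORM:-, EMIT:P5(v=0,ok=F)] out:P4(v=40); bubbles=3
Tick 10: [PARSE:-, VALIDATE:-, TRANSFORM:-, EMIT:-] out:P5(v=0); bubbles=4
Total bubble-slots: 20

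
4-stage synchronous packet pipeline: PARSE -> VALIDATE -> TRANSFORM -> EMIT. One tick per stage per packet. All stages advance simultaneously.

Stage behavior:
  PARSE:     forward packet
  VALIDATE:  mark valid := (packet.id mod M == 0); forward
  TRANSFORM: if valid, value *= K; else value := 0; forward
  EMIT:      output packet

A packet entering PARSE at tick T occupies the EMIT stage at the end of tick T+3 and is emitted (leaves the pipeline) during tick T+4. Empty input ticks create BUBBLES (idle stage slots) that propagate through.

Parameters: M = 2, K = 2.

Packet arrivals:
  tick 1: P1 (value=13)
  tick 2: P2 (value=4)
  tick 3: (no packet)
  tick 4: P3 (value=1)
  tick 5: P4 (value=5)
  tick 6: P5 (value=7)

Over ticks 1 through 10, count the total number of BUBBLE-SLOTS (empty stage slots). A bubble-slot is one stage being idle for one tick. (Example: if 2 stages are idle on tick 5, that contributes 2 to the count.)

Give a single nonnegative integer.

Tick 1: [PARSE:P1(v=13,ok=F), VALIDATE:-, TRANSFORM:-, EMIT:-] out:-; bubbles=3
Tick 2: [PARSE:P2(v=4,ok=F), VALIDATE:P1(v=13,ok=F), TRANSFORM:-, EMIT:-] out:-; bubbles=2
Tick 3: [PARSE:-, VALIDATE:P2(v=4,ok=T), TRANSFORM:P1(v=0,ok=F), EMIT:-] out:-; bubbles=2
Tick 4: [PARSE:P3(v=1,ok=F), VALIDATE:-, TRANSFORM:P2(v=8,ok=T), EMIT:P1(v=0,ok=F)] out:-; bubbles=1
Tick 5: [PARSE:P4(v=5,ok=F), VALIDATE:P3(v=1,ok=F), TRANSFORM:-, EMIT:P2(v=8,ok=T)] out:P1(v=0); bubbles=1
Tick 6: [PARSE:P5(v=7,ok=F), VALIDATE:P4(v=5,ok=T), TRANSFORM:P3(v=0,ok=F), EMIT:-] out:P2(v=8); bubbles=1
Tick 7: [PARSE:-, VALIDATE:P5(v=7,ok=F), TRANSFORM:P4(v=10,ok=T), EMIT:P3(v=0,ok=F)] out:-; bubbles=1
Tick 8: [PARSE:-, VALIDATE:-, TRANSFORM:P5(v=0,ok=F), EMIT:P4(v=10,ok=T)] out:P3(v=0); bubbles=2
Tick 9: [PARSE:-, VALIDATE:-, TRANSFORM:-, EMIT:P5(v=0,ok=F)] out:P4(v=10); bubbles=3
Tick 10: [PARSE:-, VALIDATE:-, TRANSFORM:-, EMIT:-] out:P5(v=0); bubbles=4
Total bubble-slots: 20

Answer: 20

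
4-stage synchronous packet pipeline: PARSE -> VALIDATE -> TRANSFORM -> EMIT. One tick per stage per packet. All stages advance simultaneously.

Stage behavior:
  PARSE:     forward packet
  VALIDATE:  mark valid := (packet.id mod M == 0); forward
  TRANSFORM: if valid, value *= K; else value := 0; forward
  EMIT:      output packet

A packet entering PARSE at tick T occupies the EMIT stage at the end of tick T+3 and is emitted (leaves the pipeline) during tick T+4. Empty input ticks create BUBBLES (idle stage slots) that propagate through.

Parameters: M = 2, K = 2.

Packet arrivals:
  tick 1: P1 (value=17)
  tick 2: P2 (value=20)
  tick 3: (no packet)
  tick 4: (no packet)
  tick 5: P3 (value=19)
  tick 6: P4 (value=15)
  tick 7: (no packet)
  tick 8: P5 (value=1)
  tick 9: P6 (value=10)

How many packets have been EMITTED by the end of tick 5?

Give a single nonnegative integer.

Answer: 1

Derivation:
Tick 1: [PARSE:P1(v=17,ok=F), VALIDATE:-, TRANSFORM:-, EMIT:-] out:-; in:P1
Tick 2: [PARSE:P2(v=20,ok=F), VALIDATE:P1(v=17,ok=F), TRANSFORM:-, EMIT:-] out:-; in:P2
Tick 3: [PARSE:-, VALIDATE:P2(v=20,ok=T), TRANSFORM:P1(v=0,ok=F), EMIT:-] out:-; in:-
Tick 4: [PARSE:-, VALIDATE:-, TRANSFORM:P2(v=40,ok=T), EMIT:P1(v=0,ok=F)] out:-; in:-
Tick 5: [PARSE:P3(v=19,ok=F), VALIDATE:-, TRANSFORM:-, EMIT:P2(v=40,ok=T)] out:P1(v=0); in:P3
Emitted by tick 5: ['P1']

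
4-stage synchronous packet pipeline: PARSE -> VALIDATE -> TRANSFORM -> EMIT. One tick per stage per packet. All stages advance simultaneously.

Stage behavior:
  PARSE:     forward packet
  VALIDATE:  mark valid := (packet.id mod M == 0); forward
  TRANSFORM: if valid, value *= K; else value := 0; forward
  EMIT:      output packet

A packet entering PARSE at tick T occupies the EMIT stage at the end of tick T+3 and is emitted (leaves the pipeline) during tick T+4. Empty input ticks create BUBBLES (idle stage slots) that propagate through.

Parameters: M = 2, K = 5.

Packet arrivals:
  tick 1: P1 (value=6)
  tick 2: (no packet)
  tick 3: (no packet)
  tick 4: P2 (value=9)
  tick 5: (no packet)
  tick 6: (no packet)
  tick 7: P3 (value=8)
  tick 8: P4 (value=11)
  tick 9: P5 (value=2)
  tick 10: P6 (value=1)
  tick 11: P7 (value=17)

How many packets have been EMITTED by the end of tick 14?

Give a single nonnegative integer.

Answer: 6

Derivation:
Tick 1: [PARSE:P1(v=6,ok=F), VALIDATE:-, TRANSFORM:-, EMIT:-] out:-; in:P1
Tick 2: [PARSE:-, VALIDATE:P1(v=6,ok=F), TRANSFORM:-, EMIT:-] out:-; in:-
Tick 3: [PARSE:-, VALIDATE:-, TRANSFORM:P1(v=0,ok=F), EMIT:-] out:-; in:-
Tick 4: [PARSE:P2(v=9,ok=F), VALIDATE:-, TRANSFORM:-, EMIT:P1(v=0,ok=F)] out:-; in:P2
Tick 5: [PARSE:-, VALIDATE:P2(v=9,ok=T), TRANSFORM:-, EMIT:-] out:P1(v=0); in:-
Tick 6: [PARSE:-, VALIDATE:-, TRANSFORM:P2(v=45,ok=T), EMIT:-] out:-; in:-
Tick 7: [PARSE:P3(v=8,ok=F), VALIDATE:-, TRANSFORM:-, EMIT:P2(v=45,ok=T)] out:-; in:P3
Tick 8: [PARSE:P4(v=11,ok=F), VALIDATE:P3(v=8,ok=F), TRANSFORM:-, EMIT:-] out:P2(v=45); in:P4
Tick 9: [PARSE:P5(v=2,ok=F), VALIDATE:P4(v=11,ok=T), TRANSFORM:P3(v=0,ok=F), EMIT:-] out:-; in:P5
Tick 10: [PARSE:P6(v=1,ok=F), VALIDATE:P5(v=2,ok=F), TRANSFORM:P4(v=55,ok=T), EMIT:P3(v=0,ok=F)] out:-; in:P6
Tick 11: [PARSE:P7(v=17,ok=F), VALIDATE:P6(v=1,ok=T), TRANSFORM:P5(v=0,ok=F), EMIT:P4(v=55,ok=T)] out:P3(v=0); in:P7
Tick 12: [PARSE:-, VALIDATE:P7(v=17,ok=F), TRANSFORM:P6(v=5,ok=T), EMIT:P5(v=0,ok=F)] out:P4(v=55); in:-
Tick 13: [PARSE:-, VALIDATE:-, TRANSFORM:P7(v=0,ok=F), EMIT:P6(v=5,ok=T)] out:P5(v=0); in:-
Tick 14: [PARSE:-, VALIDATE:-, TRANSFORM:-, EMIT:P7(v=0,ok=F)] out:P6(v=5); in:-
Emitted by tick 14: ['P1', 'P2', 'P3', 'P4', 'P5', 'P6']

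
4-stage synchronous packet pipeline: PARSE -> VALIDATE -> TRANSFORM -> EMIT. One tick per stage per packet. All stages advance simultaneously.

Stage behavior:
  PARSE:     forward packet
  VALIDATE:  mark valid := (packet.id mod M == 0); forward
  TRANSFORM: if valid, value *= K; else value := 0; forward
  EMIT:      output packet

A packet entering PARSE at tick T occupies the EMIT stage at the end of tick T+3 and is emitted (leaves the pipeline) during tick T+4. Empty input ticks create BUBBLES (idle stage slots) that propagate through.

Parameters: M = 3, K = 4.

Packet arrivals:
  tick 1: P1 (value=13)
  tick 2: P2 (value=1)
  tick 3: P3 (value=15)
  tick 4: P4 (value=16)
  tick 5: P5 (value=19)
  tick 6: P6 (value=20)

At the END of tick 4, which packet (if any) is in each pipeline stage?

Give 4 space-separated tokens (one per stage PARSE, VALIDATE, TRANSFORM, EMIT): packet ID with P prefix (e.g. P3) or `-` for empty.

Answer: P4 P3 P2 P1

Derivation:
Tick 1: [PARSE:P1(v=13,ok=F), VALIDATE:-, TRANSFORM:-, EMIT:-] out:-; in:P1
Tick 2: [PARSE:P2(v=1,ok=F), VALIDATE:P1(v=13,ok=F), TRANSFORM:-, EMIT:-] out:-; in:P2
Tick 3: [PARSE:P3(v=15,ok=F), VALIDATE:P2(v=1,ok=F), TRANSFORM:P1(v=0,ok=F), EMIT:-] out:-; in:P3
Tick 4: [PARSE:P4(v=16,ok=F), VALIDATE:P3(v=15,ok=T), TRANSFORM:P2(v=0,ok=F), EMIT:P1(v=0,ok=F)] out:-; in:P4
At end of tick 4: ['P4', 'P3', 'P2', 'P1']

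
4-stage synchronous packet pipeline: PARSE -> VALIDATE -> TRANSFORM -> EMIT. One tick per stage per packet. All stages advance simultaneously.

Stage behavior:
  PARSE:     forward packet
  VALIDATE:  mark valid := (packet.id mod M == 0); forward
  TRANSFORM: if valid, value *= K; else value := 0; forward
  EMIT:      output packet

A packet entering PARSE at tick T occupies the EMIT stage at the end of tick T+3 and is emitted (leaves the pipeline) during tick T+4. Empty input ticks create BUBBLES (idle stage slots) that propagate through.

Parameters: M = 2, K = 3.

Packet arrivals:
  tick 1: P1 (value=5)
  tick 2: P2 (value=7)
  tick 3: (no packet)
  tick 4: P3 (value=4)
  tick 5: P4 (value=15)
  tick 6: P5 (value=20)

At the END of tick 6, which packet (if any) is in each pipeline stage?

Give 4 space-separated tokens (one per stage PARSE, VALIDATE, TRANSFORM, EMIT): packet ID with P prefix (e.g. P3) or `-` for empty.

Answer: P5 P4 P3 -

Derivation:
Tick 1: [PARSE:P1(v=5,ok=F), VALIDATE:-, TRANSFORM:-, EMIT:-] out:-; in:P1
Tick 2: [PARSE:P2(v=7,ok=F), VALIDATE:P1(v=5,ok=F), TRANSFORM:-, EMIT:-] out:-; in:P2
Tick 3: [PARSE:-, VALIDATE:P2(v=7,ok=T), TRANSFORM:P1(v=0,ok=F), EMIT:-] out:-; in:-
Tick 4: [PARSE:P3(v=4,ok=F), VALIDATE:-, TRANSFORM:P2(v=21,ok=T), EMIT:P1(v=0,ok=F)] out:-; in:P3
Tick 5: [PARSE:P4(v=15,ok=F), VALIDATE:P3(v=4,ok=F), TRANSFORM:-, EMIT:P2(v=21,ok=T)] out:P1(v=0); in:P4
Tick 6: [PARSE:P5(v=20,ok=F), VALIDATE:P4(v=15,ok=T), TRANSFORM:P3(v=0,ok=F), EMIT:-] out:P2(v=21); in:P5
At end of tick 6: ['P5', 'P4', 'P3', '-']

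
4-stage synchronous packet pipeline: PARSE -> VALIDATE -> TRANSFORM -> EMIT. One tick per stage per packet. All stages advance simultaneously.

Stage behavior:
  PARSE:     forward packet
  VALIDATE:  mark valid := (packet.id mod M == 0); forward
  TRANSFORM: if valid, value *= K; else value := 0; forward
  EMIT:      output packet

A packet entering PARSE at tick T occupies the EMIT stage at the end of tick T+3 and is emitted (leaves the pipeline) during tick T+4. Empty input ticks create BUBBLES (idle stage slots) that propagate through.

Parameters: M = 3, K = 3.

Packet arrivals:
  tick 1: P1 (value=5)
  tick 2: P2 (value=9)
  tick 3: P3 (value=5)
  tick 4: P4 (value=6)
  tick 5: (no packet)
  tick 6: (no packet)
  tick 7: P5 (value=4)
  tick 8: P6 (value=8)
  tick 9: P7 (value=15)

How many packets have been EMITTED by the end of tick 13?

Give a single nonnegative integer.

Tick 1: [PARSE:P1(v=5,ok=F), VALIDATE:-, TRANSFORM:-, EMIT:-] out:-; in:P1
Tick 2: [PARSE:P2(v=9,ok=F), VALIDATE:P1(v=5,ok=F), TRANSFORM:-, EMIT:-] out:-; in:P2
Tick 3: [PARSE:P3(v=5,ok=F), VALIDATE:P2(v=9,ok=F), TRANSFORM:P1(v=0,ok=F), EMIT:-] out:-; in:P3
Tick 4: [PARSE:P4(v=6,ok=F), VALIDATE:P3(v=5,ok=T), TRANSFORM:P2(v=0,ok=F), EMIT:P1(v=0,ok=F)] out:-; in:P4
Tick 5: [PARSE:-, VALIDATE:P4(v=6,ok=F), TRANSFORM:P3(v=15,ok=T), EMIT:P2(v=0,ok=F)] out:P1(v=0); in:-
Tick 6: [PARSE:-, VALIDATE:-, TRANSFORM:P4(v=0,ok=F), EMIT:P3(v=15,ok=T)] out:P2(v=0); in:-
Tick 7: [PARSE:P5(v=4,ok=F), VALIDATE:-, TRANSFORM:-, EMIT:P4(v=0,ok=F)] out:P3(v=15); in:P5
Tick 8: [PARSE:P6(v=8,ok=F), VALIDATE:P5(v=4,ok=F), TRANSFORM:-, EMIT:-] out:P4(v=0); in:P6
Tick 9: [PARSE:P7(v=15,ok=F), VALIDATE:P6(v=8,ok=T), TRANSFORM:P5(v=0,ok=F), EMIT:-] out:-; in:P7
Tick 10: [PARSE:-, VALIDATE:P7(v=15,ok=F), TRANSFORM:P6(v=24,ok=T), EMIT:P5(v=0,ok=F)] out:-; in:-
Tick 11: [PARSE:-, VALIDATE:-, TRANSFORM:P7(v=0,ok=F), EMIT:P6(v=24,ok=T)] out:P5(v=0); in:-
Tick 12: [PARSE:-, VALIDATE:-, TRANSFORM:-, EMIT:P7(v=0,ok=F)] out:P6(v=24); in:-
Tick 13: [PARSE:-, VALIDATE:-, TRANSFORM:-, EMIT:-] out:P7(v=0); in:-
Emitted by tick 13: ['P1', 'P2', 'P3', 'P4', 'P5', 'P6', 'P7']

Answer: 7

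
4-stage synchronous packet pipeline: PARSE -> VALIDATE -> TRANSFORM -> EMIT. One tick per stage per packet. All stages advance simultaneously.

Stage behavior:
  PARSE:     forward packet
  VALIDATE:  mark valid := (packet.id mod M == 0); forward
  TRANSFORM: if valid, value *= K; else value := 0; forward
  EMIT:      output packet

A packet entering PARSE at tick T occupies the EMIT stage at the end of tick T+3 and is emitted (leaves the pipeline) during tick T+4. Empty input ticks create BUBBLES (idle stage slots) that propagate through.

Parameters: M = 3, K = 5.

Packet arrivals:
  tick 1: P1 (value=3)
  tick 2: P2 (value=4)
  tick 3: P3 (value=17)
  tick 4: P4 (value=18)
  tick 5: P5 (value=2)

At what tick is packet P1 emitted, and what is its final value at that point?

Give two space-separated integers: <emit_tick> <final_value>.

Tick 1: [PARSE:P1(v=3,ok=F), VALIDATE:-, TRANSFORM:-, EMIT:-] out:-; in:P1
Tick 2: [PARSE:P2(v=4,ok=F), VALIDATE:P1(v=3,ok=F), TRANSFORM:-, EMIT:-] out:-; in:P2
Tick 3: [PARSE:P3(v=17,ok=F), VALIDATE:P2(v=4,ok=F), TRANSFORM:P1(v=0,ok=F), EMIT:-] out:-; in:P3
Tick 4: [PARSE:P4(v=18,ok=F), VALIDATE:P3(v=17,ok=T), TRANSFORM:P2(v=0,ok=F), EMIT:P1(v=0,ok=F)] out:-; in:P4
Tick 5: [PARSE:P5(v=2,ok=F), VALIDATE:P4(v=18,ok=F), TRANSFORM:P3(v=85,ok=T), EMIT:P2(v=0,ok=F)] out:P1(v=0); in:P5
Tick 6: [PARSE:-, VALIDATE:P5(v=2,ok=F), TRANSFORM:P4(v=0,ok=F), EMIT:P3(v=85,ok=T)] out:P2(v=0); in:-
Tick 7: [PARSE:-, VALIDATE:-, TRANSFORM:P5(v=0,ok=F), EMIT:P4(v=0,ok=F)] out:P3(v=85); in:-
Tick 8: [PARSE:-, VALIDATE:-, TRANSFORM:-, EMIT:P5(v=0,ok=F)] out:P4(v=0); in:-
Tick 9: [PARSE:-, VALIDATE:-, TRANSFORM:-, EMIT:-] out:P5(v=0); in:-
P1: arrives tick 1, valid=False (id=1, id%3=1), emit tick 5, final value 0

Answer: 5 0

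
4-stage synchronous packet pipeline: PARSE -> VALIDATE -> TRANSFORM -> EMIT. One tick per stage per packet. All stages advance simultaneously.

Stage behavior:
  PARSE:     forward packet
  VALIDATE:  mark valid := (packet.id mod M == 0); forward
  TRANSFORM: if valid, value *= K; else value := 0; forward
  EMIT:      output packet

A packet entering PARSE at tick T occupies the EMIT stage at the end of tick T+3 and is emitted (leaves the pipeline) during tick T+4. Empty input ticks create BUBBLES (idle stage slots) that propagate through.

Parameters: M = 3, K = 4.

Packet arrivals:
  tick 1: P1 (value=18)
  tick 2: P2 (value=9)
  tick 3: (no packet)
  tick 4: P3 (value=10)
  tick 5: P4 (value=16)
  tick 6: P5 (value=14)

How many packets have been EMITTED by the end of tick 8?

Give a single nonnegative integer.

Answer: 3

Derivation:
Tick 1: [PARSE:P1(v=18,ok=F), VALIDATE:-, TRANSFORM:-, EMIT:-] out:-; in:P1
Tick 2: [PARSE:P2(v=9,ok=F), VALIDATE:P1(v=18,ok=F), TRANSFORM:-, EMIT:-] out:-; in:P2
Tick 3: [PARSE:-, VALIDATE:P2(v=9,ok=F), TRANSFORM:P1(v=0,ok=F), EMIT:-] out:-; in:-
Tick 4: [PARSE:P3(v=10,ok=F), VALIDATE:-, TRANSFORM:P2(v=0,ok=F), EMIT:P1(v=0,ok=F)] out:-; in:P3
Tick 5: [PARSE:P4(v=16,ok=F), VALIDATE:P3(v=10,ok=T), TRANSFORM:-, EMIT:P2(v=0,ok=F)] out:P1(v=0); in:P4
Tick 6: [PARSE:P5(v=14,ok=F), VALIDATE:P4(v=16,ok=F), TRANSFORM:P3(v=40,ok=T), EMIT:-] out:P2(v=0); in:P5
Tick 7: [PARSE:-, VALIDATE:P5(v=14,ok=F), TRANSFORM:P4(v=0,ok=F), EMIT:P3(v=40,ok=T)] out:-; in:-
Tick 8: [PARSE:-, VALIDATE:-, TRANSFORM:P5(v=0,ok=F), EMIT:P4(v=0,ok=F)] out:P3(v=40); in:-
Emitted by tick 8: ['P1', 'P2', 'P3']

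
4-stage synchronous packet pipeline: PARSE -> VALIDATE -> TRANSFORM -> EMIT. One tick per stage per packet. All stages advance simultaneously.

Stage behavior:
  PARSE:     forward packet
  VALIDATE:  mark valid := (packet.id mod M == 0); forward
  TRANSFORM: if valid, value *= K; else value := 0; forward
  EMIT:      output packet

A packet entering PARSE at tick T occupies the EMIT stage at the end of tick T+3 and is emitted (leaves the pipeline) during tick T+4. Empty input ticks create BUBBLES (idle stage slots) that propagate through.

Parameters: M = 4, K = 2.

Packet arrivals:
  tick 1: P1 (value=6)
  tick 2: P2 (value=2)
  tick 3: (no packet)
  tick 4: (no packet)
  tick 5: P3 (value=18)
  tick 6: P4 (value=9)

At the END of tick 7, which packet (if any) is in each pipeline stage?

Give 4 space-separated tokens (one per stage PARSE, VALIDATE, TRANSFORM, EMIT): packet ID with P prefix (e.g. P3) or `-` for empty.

Answer: - P4 P3 -

Derivation:
Tick 1: [PARSE:P1(v=6,ok=F), VALIDATE:-, TRANSFORM:-, EMIT:-] out:-; in:P1
Tick 2: [PARSE:P2(v=2,ok=F), VALIDATE:P1(v=6,ok=F), TRANSFORM:-, EMIT:-] out:-; in:P2
Tick 3: [PARSE:-, VALIDATE:P2(v=2,ok=F), TRANSFORM:P1(v=0,ok=F), EMIT:-] out:-; in:-
Tick 4: [PARSE:-, VALIDATE:-, TRANSFORM:P2(v=0,ok=F), EMIT:P1(v=0,ok=F)] out:-; in:-
Tick 5: [PARSE:P3(v=18,ok=F), VALIDATE:-, TRANSFORM:-, EMIT:P2(v=0,ok=F)] out:P1(v=0); in:P3
Tick 6: [PARSE:P4(v=9,ok=F), VALIDATE:P3(v=18,ok=F), TRANSFORM:-, EMIT:-] out:P2(v=0); in:P4
Tick 7: [PARSE:-, VALIDATE:P4(v=9,ok=T), TRANSFORM:P3(v=0,ok=F), EMIT:-] out:-; in:-
At end of tick 7: ['-', 'P4', 'P3', '-']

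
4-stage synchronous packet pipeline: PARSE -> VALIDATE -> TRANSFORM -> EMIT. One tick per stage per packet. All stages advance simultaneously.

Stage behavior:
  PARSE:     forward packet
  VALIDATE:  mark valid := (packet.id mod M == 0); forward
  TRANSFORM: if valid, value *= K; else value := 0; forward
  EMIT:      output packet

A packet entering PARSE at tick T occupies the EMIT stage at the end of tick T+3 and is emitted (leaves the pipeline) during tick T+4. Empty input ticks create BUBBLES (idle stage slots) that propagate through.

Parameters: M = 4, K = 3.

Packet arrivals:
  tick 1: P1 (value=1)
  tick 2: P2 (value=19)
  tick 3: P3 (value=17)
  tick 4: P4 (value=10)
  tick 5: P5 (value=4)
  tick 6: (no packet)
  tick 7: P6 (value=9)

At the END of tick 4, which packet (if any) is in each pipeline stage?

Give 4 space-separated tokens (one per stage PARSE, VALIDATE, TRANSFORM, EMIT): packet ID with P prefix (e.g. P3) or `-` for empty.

Tick 1: [PARSE:P1(v=1,ok=F), VALIDATE:-, TRANSFORM:-, EMIT:-] out:-; in:P1
Tick 2: [PARSE:P2(v=19,ok=F), VALIDATE:P1(v=1,ok=F), TRANSFORM:-, EMIT:-] out:-; in:P2
Tick 3: [PARSE:P3(v=17,ok=F), VALIDATE:P2(v=19,ok=F), TRANSFORM:P1(v=0,ok=F), EMIT:-] out:-; in:P3
Tick 4: [PARSE:P4(v=10,ok=F), VALIDATE:P3(v=17,ok=F), TRANSFORM:P2(v=0,ok=F), EMIT:P1(v=0,ok=F)] out:-; in:P4
At end of tick 4: ['P4', 'P3', 'P2', 'P1']

Answer: P4 P3 P2 P1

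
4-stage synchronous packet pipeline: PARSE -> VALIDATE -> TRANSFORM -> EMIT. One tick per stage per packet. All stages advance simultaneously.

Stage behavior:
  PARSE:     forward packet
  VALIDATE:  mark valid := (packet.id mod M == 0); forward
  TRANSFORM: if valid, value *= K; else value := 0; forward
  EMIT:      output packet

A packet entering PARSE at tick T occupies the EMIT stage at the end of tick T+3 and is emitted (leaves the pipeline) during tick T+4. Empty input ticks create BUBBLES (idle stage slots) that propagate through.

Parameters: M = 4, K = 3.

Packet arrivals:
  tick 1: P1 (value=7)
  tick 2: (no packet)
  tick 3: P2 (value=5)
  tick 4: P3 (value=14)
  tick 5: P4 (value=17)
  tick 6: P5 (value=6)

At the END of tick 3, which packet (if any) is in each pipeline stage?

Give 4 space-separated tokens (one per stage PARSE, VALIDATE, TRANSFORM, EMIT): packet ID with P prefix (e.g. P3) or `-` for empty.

Tick 1: [PARSE:P1(v=7,ok=F), VALIDATE:-, TRANSFORM:-, EMIT:-] out:-; in:P1
Tick 2: [PARSE:-, VALIDATE:P1(v=7,ok=F), TRANSFORM:-, EMIT:-] out:-; in:-
Tick 3: [PARSE:P2(v=5,ok=F), VALIDATE:-, TRANSFORM:P1(v=0,ok=F), EMIT:-] out:-; in:P2
At end of tick 3: ['P2', '-', 'P1', '-']

Answer: P2 - P1 -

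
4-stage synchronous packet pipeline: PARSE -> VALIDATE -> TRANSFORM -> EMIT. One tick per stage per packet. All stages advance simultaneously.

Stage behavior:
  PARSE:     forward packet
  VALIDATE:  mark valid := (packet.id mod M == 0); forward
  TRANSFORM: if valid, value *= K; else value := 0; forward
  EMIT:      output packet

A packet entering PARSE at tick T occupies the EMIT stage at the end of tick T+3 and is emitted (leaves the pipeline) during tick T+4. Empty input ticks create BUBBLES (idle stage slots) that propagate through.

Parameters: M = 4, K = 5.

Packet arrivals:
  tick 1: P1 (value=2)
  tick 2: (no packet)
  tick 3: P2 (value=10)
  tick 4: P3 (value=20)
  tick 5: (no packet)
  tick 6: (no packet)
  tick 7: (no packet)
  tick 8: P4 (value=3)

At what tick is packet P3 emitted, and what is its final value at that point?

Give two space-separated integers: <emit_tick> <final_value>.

Answer: 8 0

Derivation:
Tick 1: [PARSE:P1(v=2,ok=F), VALIDATE:-, TRANSFORM:-, EMIT:-] out:-; in:P1
Tick 2: [PARSE:-, VALIDATE:P1(v=2,ok=F), TRANSFORM:-, EMIT:-] out:-; in:-
Tick 3: [PARSE:P2(v=10,ok=F), VALIDATE:-, TRANSFORM:P1(v=0,ok=F), EMIT:-] out:-; in:P2
Tick 4: [PARSE:P3(v=20,ok=F), VALIDATE:P2(v=10,ok=F), TRANSFORM:-, EMIT:P1(v=0,ok=F)] out:-; in:P3
Tick 5: [PARSE:-, VALIDATE:P3(v=20,ok=F), TRANSFORM:P2(v=0,ok=F), EMIT:-] out:P1(v=0); in:-
Tick 6: [PARSE:-, VALIDATE:-, TRANSFORM:P3(v=0,ok=F), EMIT:P2(v=0,ok=F)] out:-; in:-
Tick 7: [PARSE:-, VALIDATE:-, TRANSFORM:-, EMIT:P3(v=0,ok=F)] out:P2(v=0); in:-
Tick 8: [PARSE:P4(v=3,ok=F), VALIDATE:-, TRANSFORM:-, EMIT:-] out:P3(v=0); in:P4
Tick 9: [PARSE:-, VALIDATE:P4(v=3,ok=T), TRANSFORM:-, EMIT:-] out:-; in:-
Tick 10: [PARSE:-, VALIDATE:-, TRANSFORM:P4(v=15,ok=T), EMIT:-] out:-; in:-
Tick 11: [PARSE:-, VALIDATE:-, TRANSFORM:-, EMIT:P4(v=15,ok=T)] out:-; in:-
Tick 12: [PARSE:-, VALIDATE:-, TRANSFORM:-, EMIT:-] out:P4(v=15); in:-
P3: arrives tick 4, valid=False (id=3, id%4=3), emit tick 8, final value 0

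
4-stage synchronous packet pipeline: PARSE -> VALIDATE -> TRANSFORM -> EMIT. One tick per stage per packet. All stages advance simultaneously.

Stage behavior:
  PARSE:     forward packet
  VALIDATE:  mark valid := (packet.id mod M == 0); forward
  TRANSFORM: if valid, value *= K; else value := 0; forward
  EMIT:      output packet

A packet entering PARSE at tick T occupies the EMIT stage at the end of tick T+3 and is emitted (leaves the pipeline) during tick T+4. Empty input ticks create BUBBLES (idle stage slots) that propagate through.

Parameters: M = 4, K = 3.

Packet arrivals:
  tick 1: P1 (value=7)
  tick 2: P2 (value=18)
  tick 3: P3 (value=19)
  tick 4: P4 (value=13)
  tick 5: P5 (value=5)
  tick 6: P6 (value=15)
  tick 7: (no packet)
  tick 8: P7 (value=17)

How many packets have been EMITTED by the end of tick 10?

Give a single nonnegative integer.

Tick 1: [PARSE:P1(v=7,ok=F), VALIDATE:-, TRANSFORM:-, EMIT:-] out:-; in:P1
Tick 2: [PARSE:P2(v=18,ok=F), VALIDATE:P1(v=7,ok=F), TRANSFORM:-, EMIT:-] out:-; in:P2
Tick 3: [PARSE:P3(v=19,ok=F), VALIDATE:P2(v=18,ok=F), TRANSFORM:P1(v=0,ok=F), EMIT:-] out:-; in:P3
Tick 4: [PARSE:P4(v=13,ok=F), VALIDATE:P3(v=19,ok=F), TRANSFORM:P2(v=0,ok=F), EMIT:P1(v=0,ok=F)] out:-; in:P4
Tick 5: [PARSE:P5(v=5,ok=F), VALIDATE:P4(v=13,ok=T), TRANSFORM:P3(v=0,ok=F), EMIT:P2(v=0,ok=F)] out:P1(v=0); in:P5
Tick 6: [PARSE:P6(v=15,ok=F), VALIDATE:P5(v=5,ok=F), TRANSFORM:P4(v=39,ok=T), EMIT:P3(v=0,ok=F)] out:P2(v=0); in:P6
Tick 7: [PARSE:-, VALIDATE:P6(v=15,ok=F), TRANSFORM:P5(v=0,ok=F), EMIT:P4(v=39,ok=T)] out:P3(v=0); in:-
Tick 8: [PARSE:P7(v=17,ok=F), VALIDATE:-, TRANSFORM:P6(v=0,ok=F), EMIT:P5(v=0,ok=F)] out:P4(v=39); in:P7
Tick 9: [PARSE:-, VALIDATE:P7(v=17,ok=F), TRANSFORM:-, EMIT:P6(v=0,ok=F)] out:P5(v=0); in:-
Tick 10: [PARSE:-, VALIDATE:-, TRANSFORM:P7(v=0,ok=F), EMIT:-] out:P6(v=0); in:-
Emitted by tick 10: ['P1', 'P2', 'P3', 'P4', 'P5', 'P6']

Answer: 6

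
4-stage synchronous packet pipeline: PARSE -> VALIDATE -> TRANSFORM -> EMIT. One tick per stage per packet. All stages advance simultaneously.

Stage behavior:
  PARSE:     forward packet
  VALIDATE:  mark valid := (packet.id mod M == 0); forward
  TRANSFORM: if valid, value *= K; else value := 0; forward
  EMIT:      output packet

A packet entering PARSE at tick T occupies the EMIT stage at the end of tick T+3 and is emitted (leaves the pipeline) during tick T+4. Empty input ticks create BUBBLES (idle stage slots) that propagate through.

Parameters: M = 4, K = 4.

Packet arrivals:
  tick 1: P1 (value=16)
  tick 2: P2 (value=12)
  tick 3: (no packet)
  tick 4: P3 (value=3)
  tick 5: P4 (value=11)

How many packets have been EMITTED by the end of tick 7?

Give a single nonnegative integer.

Answer: 2

Derivation:
Tick 1: [PARSE:P1(v=16,ok=F), VALIDATE:-, TRANSFORM:-, EMIT:-] out:-; in:P1
Tick 2: [PARSE:P2(v=12,ok=F), VALIDATE:P1(v=16,ok=F), TRANSFORM:-, EMIT:-] out:-; in:P2
Tick 3: [PARSE:-, VALIDATE:P2(v=12,ok=F), TRANSFORM:P1(v=0,ok=F), EMIT:-] out:-; in:-
Tick 4: [PARSE:P3(v=3,ok=F), VALIDATE:-, TRANSFORM:P2(v=0,ok=F), EMIT:P1(v=0,ok=F)] out:-; in:P3
Tick 5: [PARSE:P4(v=11,ok=F), VALIDATE:P3(v=3,ok=F), TRANSFORM:-, EMIT:P2(v=0,ok=F)] out:P1(v=0); in:P4
Tick 6: [PARSE:-, VALIDATE:P4(v=11,ok=T), TRANSFORM:P3(v=0,ok=F), EMIT:-] out:P2(v=0); in:-
Tick 7: [PARSE:-, VALIDATE:-, TRANSFORM:P4(v=44,ok=T), EMIT:P3(v=0,ok=F)] out:-; in:-
Emitted by tick 7: ['P1', 'P2']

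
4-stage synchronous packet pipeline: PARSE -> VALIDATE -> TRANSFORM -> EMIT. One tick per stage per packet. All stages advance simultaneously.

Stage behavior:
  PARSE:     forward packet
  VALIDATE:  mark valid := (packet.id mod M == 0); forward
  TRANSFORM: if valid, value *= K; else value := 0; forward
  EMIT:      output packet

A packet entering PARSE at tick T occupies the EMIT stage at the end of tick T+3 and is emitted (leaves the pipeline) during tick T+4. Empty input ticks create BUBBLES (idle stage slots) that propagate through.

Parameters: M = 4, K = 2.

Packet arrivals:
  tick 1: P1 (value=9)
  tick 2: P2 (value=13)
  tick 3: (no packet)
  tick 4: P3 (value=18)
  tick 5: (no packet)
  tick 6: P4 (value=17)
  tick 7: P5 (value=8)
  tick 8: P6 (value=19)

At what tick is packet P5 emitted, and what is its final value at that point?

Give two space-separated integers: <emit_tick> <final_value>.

Answer: 11 0

Derivation:
Tick 1: [PARSE:P1(v=9,ok=F), VALIDATE:-, TRANSFORM:-, EMIT:-] out:-; in:P1
Tick 2: [PARSE:P2(v=13,ok=F), VALIDATE:P1(v=9,ok=F), TRANSFORM:-, EMIT:-] out:-; in:P2
Tick 3: [PARSE:-, VALIDATE:P2(v=13,ok=F), TRANSFORM:P1(v=0,ok=F), EMIT:-] out:-; in:-
Tick 4: [PARSE:P3(v=18,ok=F), VALIDATE:-, TRANSFORM:P2(v=0,ok=F), EMIT:P1(v=0,ok=F)] out:-; in:P3
Tick 5: [PARSE:-, VALIDATE:P3(v=18,ok=F), TRANSFORM:-, EMIT:P2(v=0,ok=F)] out:P1(v=0); in:-
Tick 6: [PARSE:P4(v=17,ok=F), VALIDATE:-, TRANSFORM:P3(v=0,ok=F), EMIT:-] out:P2(v=0); in:P4
Tick 7: [PARSE:P5(v=8,ok=F), VALIDATE:P4(v=17,ok=T), TRANSFORM:-, EMIT:P3(v=0,ok=F)] out:-; in:P5
Tick 8: [PARSE:P6(v=19,ok=F), VALIDATE:P5(v=8,ok=F), TRANSFORM:P4(v=34,ok=T), EMIT:-] out:P3(v=0); in:P6
Tick 9: [PARSE:-, VALIDATE:P6(v=19,ok=F), TRANSFORM:P5(v=0,ok=F), EMIT:P4(v=34,ok=T)] out:-; in:-
Tick 10: [PARSE:-, VALIDATE:-, TRANSFORM:P6(v=0,ok=F), EMIT:P5(v=0,ok=F)] out:P4(v=34); in:-
Tick 11: [PARSE:-, VALIDATE:-, TRANSFORM:-, EMIT:P6(v=0,ok=F)] out:P5(v=0); in:-
Tick 12: [PARSE:-, VALIDATE:-, TRANSFORM:-, EMIT:-] out:P6(v=0); in:-
P5: arrives tick 7, valid=False (id=5, id%4=1), emit tick 11, final value 0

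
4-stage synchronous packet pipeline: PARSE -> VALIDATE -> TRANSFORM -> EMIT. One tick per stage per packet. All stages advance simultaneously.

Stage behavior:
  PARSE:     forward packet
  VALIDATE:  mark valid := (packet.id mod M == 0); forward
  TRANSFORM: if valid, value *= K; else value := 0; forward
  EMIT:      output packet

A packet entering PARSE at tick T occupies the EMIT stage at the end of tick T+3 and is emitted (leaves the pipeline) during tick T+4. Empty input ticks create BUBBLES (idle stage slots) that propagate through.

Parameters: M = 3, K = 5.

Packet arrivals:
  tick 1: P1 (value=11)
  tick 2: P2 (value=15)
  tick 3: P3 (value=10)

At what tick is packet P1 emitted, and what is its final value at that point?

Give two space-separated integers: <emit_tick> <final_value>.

Answer: 5 0

Derivation:
Tick 1: [PARSE:P1(v=11,ok=F), VALIDATE:-, TRANSFORM:-, EMIT:-] out:-; in:P1
Tick 2: [PARSE:P2(v=15,ok=F), VALIDATE:P1(v=11,ok=F), TRANSFORM:-, EMIT:-] out:-; in:P2
Tick 3: [PARSE:P3(v=10,ok=F), VALIDATE:P2(v=15,ok=F), TRANSFORM:P1(v=0,ok=F), EMIT:-] out:-; in:P3
Tick 4: [PARSE:-, VALIDATE:P3(v=10,ok=T), TRANSFORM:P2(v=0,ok=F), EMIT:P1(v=0,ok=F)] out:-; in:-
Tick 5: [PARSE:-, VALIDATE:-, TRANSFORM:P3(v=50,ok=T), EMIT:P2(v=0,ok=F)] out:P1(v=0); in:-
Tick 6: [PARSE:-, VALIDATE:-, TRANSFORM:-, EMIT:P3(v=50,ok=T)] out:P2(v=0); in:-
Tick 7: [PARSE:-, VALIDATE:-, TRANSFORM:-, EMIT:-] out:P3(v=50); in:-
P1: arrives tick 1, valid=False (id=1, id%3=1), emit tick 5, final value 0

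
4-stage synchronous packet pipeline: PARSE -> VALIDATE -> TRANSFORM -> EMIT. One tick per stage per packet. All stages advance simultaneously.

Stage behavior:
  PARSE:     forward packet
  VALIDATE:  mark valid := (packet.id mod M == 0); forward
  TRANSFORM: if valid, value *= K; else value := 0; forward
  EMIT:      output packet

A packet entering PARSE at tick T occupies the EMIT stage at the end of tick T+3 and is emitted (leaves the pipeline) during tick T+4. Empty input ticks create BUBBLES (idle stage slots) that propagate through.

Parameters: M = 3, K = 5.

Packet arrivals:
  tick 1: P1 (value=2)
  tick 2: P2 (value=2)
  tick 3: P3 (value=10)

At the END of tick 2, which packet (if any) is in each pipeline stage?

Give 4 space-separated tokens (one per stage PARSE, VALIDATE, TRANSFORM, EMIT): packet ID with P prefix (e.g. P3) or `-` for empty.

Answer: P2 P1 - -

Derivation:
Tick 1: [PARSE:P1(v=2,ok=F), VALIDATE:-, TRANSFORM:-, EMIT:-] out:-; in:P1
Tick 2: [PARSE:P2(v=2,ok=F), VALIDATE:P1(v=2,ok=F), TRANSFORM:-, EMIT:-] out:-; in:P2
At end of tick 2: ['P2', 'P1', '-', '-']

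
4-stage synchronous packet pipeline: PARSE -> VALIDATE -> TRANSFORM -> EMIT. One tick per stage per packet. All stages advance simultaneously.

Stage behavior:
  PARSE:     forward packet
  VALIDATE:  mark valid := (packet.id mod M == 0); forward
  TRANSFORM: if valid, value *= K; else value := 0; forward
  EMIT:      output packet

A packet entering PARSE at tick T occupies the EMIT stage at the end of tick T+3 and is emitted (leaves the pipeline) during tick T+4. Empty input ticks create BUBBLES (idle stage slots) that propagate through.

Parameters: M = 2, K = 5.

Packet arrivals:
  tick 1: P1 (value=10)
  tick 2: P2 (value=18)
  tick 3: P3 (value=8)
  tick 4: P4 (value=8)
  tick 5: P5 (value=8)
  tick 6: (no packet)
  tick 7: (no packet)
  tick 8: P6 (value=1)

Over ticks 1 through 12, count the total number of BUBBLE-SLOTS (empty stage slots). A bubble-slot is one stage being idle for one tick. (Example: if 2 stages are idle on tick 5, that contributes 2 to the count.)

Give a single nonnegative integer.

Answer: 24

Derivation:
Tick 1: [PARSE:P1(v=10,ok=F), VALIDATE:-, TRANSFORM:-, EMIT:-] out:-; bubbles=3
Tick 2: [PARSE:P2(v=18,ok=F), VALIDATE:P1(v=10,ok=F), TRANSFORM:-, EMIT:-] out:-; bubbles=2
Tick 3: [PARSE:P3(v=8,ok=F), VALIDATE:P2(v=18,ok=T), TRANSFORM:P1(v=0,ok=F), EMIT:-] out:-; bubbles=1
Tick 4: [PARSE:P4(v=8,ok=F), VALIDATE:P3(v=8,ok=F), TRANSFORM:P2(v=90,ok=T), EMIT:P1(v=0,ok=F)] out:-; bubbles=0
Tick 5: [PARSE:P5(v=8,ok=F), VALIDATE:P4(v=8,ok=T), TRANSFORM:P3(v=0,ok=F), EMIT:P2(v=90,ok=T)] out:P1(v=0); bubbles=0
Tick 6: [PARSE:-, VALIDATE:P5(v=8,ok=F), TRANSFORM:P4(v=40,ok=T), EMIT:P3(v=0,ok=F)] out:P2(v=90); bubbles=1
Tick 7: [PARSE:-, VALIDATE:-, TRANSFORM:P5(v=0,ok=F), EMIT:P4(v=40,ok=T)] out:P3(v=0); bubbles=2
Tick 8: [PARSE:P6(v=1,ok=F), VALIDATE:-, TRANSFORM:-, EMIT:P5(v=0,ok=F)] out:P4(v=40); bubbles=2
Tick 9: [PARSE:-, VALIDATE:P6(v=1,ok=T), TRANSFORM:-, EMIT:-] out:P5(v=0); bubbles=3
Tick 10: [PARSE:-, VALIDATE:-, TRANSFORM:P6(v=5,ok=T), EMIT:-] out:-; bubbles=3
Tick 11: [PARSE:-, VALIDATE:-, TRANSFORM:-, EMIT:P6(v=5,ok=T)] out:-; bubbles=3
Tick 12: [PARSE:-, VALIDATE:-, TRANSFORM:-, EMIT:-] out:P6(v=5); bubbles=4
Total bubble-slots: 24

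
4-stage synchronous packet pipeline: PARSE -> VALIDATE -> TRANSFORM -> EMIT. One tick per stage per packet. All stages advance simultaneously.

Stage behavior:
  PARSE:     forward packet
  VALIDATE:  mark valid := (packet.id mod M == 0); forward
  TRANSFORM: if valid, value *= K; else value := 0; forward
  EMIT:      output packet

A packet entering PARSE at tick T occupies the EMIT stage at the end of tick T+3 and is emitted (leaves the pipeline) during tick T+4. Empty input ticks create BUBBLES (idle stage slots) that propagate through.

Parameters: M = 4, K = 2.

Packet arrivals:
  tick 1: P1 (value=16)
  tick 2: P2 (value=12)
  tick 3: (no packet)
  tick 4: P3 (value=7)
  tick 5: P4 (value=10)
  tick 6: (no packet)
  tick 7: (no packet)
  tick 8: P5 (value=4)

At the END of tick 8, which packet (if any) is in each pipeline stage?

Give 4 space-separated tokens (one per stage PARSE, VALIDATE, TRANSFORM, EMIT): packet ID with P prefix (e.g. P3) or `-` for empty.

Tick 1: [PARSE:P1(v=16,ok=F), VALIDATE:-, TRANSFORM:-, EMIT:-] out:-; in:P1
Tick 2: [PARSE:P2(v=12,ok=F), VALIDATE:P1(v=16,ok=F), TRANSFORM:-, EMIT:-] out:-; in:P2
Tick 3: [PARSE:-, VALIDATE:P2(v=12,ok=F), TRANSFORM:P1(v=0,ok=F), EMIT:-] out:-; in:-
Tick 4: [PARSE:P3(v=7,ok=F), VALIDATE:-, TRANSFORM:P2(v=0,ok=F), EMIT:P1(v=0,ok=F)] out:-; in:P3
Tick 5: [PARSE:P4(v=10,ok=F), VALIDATE:P3(v=7,ok=F), TRANSFORM:-, EMIT:P2(v=0,ok=F)] out:P1(v=0); in:P4
Tick 6: [PARSE:-, VALIDATE:P4(v=10,ok=T), TRANSFORM:P3(v=0,ok=F), EMIT:-] out:P2(v=0); in:-
Tick 7: [PARSE:-, VALIDATE:-, TRANSFORM:P4(v=20,ok=T), EMIT:P3(v=0,ok=F)] out:-; in:-
Tick 8: [PARSE:P5(v=4,ok=F), VALIDATE:-, TRANSFORM:-, EMIT:P4(v=20,ok=T)] out:P3(v=0); in:P5
At end of tick 8: ['P5', '-', '-', 'P4']

Answer: P5 - - P4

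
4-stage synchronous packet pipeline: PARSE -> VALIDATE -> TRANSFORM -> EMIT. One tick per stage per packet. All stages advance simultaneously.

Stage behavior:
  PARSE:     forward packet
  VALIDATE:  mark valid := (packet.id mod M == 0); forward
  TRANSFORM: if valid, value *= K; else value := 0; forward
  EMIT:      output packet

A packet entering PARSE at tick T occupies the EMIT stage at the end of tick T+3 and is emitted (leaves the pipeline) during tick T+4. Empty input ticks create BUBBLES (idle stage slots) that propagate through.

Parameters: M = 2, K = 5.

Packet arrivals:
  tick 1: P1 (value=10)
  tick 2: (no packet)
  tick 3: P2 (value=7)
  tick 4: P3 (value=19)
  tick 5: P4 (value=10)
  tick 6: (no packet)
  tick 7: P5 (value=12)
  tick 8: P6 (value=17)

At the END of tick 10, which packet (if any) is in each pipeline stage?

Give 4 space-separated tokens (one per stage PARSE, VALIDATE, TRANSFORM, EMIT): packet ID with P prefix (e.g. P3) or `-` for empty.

Tick 1: [PARSE:P1(v=10,ok=F), VALIDATE:-, TRANSFORM:-, EMIT:-] out:-; in:P1
Tick 2: [PARSE:-, VALIDATE:P1(v=10,ok=F), TRANSFORM:-, EMIT:-] out:-; in:-
Tick 3: [PARSE:P2(v=7,ok=F), VALIDATE:-, TRANSFORM:P1(v=0,ok=F), EMIT:-] out:-; in:P2
Tick 4: [PARSE:P3(v=19,ok=F), VALIDATE:P2(v=7,ok=T), TRANSFORM:-, EMIT:P1(v=0,ok=F)] out:-; in:P3
Tick 5: [PARSE:P4(v=10,ok=F), VALIDATE:P3(v=19,ok=F), TRANSFORM:P2(v=35,ok=T), EMIT:-] out:P1(v=0); in:P4
Tick 6: [PARSE:-, VALIDATE:P4(v=10,ok=T), TRANSFORM:P3(v=0,ok=F), EMIT:P2(v=35,ok=T)] out:-; in:-
Tick 7: [PARSE:P5(v=12,ok=F), VALIDATE:-, TRANSFORM:P4(v=50,ok=T), EMIT:P3(v=0,ok=F)] out:P2(v=35); in:P5
Tick 8: [PARSE:P6(v=17,ok=F), VALIDATE:P5(v=12,ok=F), TRANSFORM:-, EMIT:P4(v=50,ok=T)] out:P3(v=0); in:P6
Tick 9: [PARSE:-, VALIDATE:P6(v=17,ok=T), TRANSFORM:P5(v=0,ok=F), EMIT:-] out:P4(v=50); in:-
Tick 10: [PARSE:-, VALIDATE:-, TRANSFORM:P6(v=85,ok=T), EMIT:P5(v=0,ok=F)] out:-; in:-
At end of tick 10: ['-', '-', 'P6', 'P5']

Answer: - - P6 P5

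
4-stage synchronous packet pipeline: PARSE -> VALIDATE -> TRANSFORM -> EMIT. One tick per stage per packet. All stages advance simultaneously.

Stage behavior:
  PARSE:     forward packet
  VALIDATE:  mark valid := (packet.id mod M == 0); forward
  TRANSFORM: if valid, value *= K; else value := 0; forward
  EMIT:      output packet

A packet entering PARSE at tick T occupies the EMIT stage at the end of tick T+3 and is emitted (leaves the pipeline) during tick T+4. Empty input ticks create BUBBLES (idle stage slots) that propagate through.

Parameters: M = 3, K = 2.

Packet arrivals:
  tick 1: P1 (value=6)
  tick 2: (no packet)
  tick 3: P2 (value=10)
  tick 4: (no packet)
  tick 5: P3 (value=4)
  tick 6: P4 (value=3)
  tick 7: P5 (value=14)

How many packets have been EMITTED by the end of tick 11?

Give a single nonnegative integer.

Tick 1: [PARSE:P1(v=6,ok=F), VALIDATE:-, TRANSFORM:-, EMIT:-] out:-; in:P1
Tick 2: [PARSE:-, VALIDATE:P1(v=6,ok=F), TRANSFORM:-, EMIT:-] out:-; in:-
Tick 3: [PARSE:P2(v=10,ok=F), VALIDATE:-, TRANSFORM:P1(v=0,ok=F), EMIT:-] out:-; in:P2
Tick 4: [PARSE:-, VALIDATE:P2(v=10,ok=F), TRANSFORM:-, EMIT:P1(v=0,ok=F)] out:-; in:-
Tick 5: [PARSE:P3(v=4,ok=F), VALIDATE:-, TRANSFORM:P2(v=0,ok=F), EMIT:-] out:P1(v=0); in:P3
Tick 6: [PARSE:P4(v=3,ok=F), VALIDATE:P3(v=4,ok=T), TRANSFORM:-, EMIT:P2(v=0,ok=F)] out:-; in:P4
Tick 7: [PARSE:P5(v=14,ok=F), VALIDATE:P4(v=3,ok=F), TRANSFORM:P3(v=8,ok=T), EMIT:-] out:P2(v=0); in:P5
Tick 8: [PARSE:-, VALIDATE:P5(v=14,ok=F), TRANSFORM:P4(v=0,ok=F), EMIT:P3(v=8,ok=T)] out:-; in:-
Tick 9: [PARSE:-, VALIDATE:-, TRANSFORM:P5(v=0,ok=F), EMIT:P4(v=0,ok=F)] out:P3(v=8); in:-
Tick 10: [PARSE:-, VALIDATE:-, TRANSFORM:-, EMIT:P5(v=0,ok=F)] out:P4(v=0); in:-
Tick 11: [PARSE:-, VALIDATE:-, TRANSFORM:-, EMIT:-] out:P5(v=0); in:-
Emitted by tick 11: ['P1', 'P2', 'P3', 'P4', 'P5']

Answer: 5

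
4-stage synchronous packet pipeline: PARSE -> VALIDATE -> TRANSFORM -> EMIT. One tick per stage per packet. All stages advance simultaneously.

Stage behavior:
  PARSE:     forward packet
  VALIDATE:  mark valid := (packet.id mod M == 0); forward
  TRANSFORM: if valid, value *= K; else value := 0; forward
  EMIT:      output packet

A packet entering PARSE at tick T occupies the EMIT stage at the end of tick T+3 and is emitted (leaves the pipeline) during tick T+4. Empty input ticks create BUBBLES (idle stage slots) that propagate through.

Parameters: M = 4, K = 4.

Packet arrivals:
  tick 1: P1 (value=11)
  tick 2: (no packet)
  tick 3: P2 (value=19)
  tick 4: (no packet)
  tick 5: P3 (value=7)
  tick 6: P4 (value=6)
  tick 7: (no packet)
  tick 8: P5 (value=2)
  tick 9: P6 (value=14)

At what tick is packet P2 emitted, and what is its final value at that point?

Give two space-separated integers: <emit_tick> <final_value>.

Answer: 7 0

Derivation:
Tick 1: [PARSE:P1(v=11,ok=F), VALIDATE:-, TRANSFORM:-, EMIT:-] out:-; in:P1
Tick 2: [PARSE:-, VALIDATE:P1(v=11,ok=F), TRANSFORM:-, EMIT:-] out:-; in:-
Tick 3: [PARSE:P2(v=19,ok=F), VALIDATE:-, TRANSFORM:P1(v=0,ok=F), EMIT:-] out:-; in:P2
Tick 4: [PARSE:-, VALIDATE:P2(v=19,ok=F), TRANSFORM:-, EMIT:P1(v=0,ok=F)] out:-; in:-
Tick 5: [PARSE:P3(v=7,ok=F), VALIDATE:-, TRANSFORM:P2(v=0,ok=F), EMIT:-] out:P1(v=0); in:P3
Tick 6: [PARSE:P4(v=6,ok=F), VALIDATE:P3(v=7,ok=F), TRANSFORM:-, EMIT:P2(v=0,ok=F)] out:-; in:P4
Tick 7: [PARSE:-, VALIDATE:P4(v=6,ok=T), TRANSFORM:P3(v=0,ok=F), EMIT:-] out:P2(v=0); in:-
Tick 8: [PARSE:P5(v=2,ok=F), VALIDATE:-, TRANSFORM:P4(v=24,ok=T), EMIT:P3(v=0,ok=F)] out:-; in:P5
Tick 9: [PARSE:P6(v=14,ok=F), VALIDATE:P5(v=2,ok=F), TRANSFORM:-, EMIT:P4(v=24,ok=T)] out:P3(v=0); in:P6
Tick 10: [PARSE:-, VALIDATE:P6(v=14,ok=F), TRANSFORM:P5(v=0,ok=F), EMIT:-] out:P4(v=24); in:-
Tick 11: [PARSE:-, VALIDATE:-, TRANSFORM:P6(v=0,ok=F), EMIT:P5(v=0,ok=F)] out:-; in:-
Tick 12: [PARSE:-, VALIDATE:-, TRANSFORM:-, EMIT:P6(v=0,ok=F)] out:P5(v=0); in:-
Tick 13: [PARSE:-, VALIDATE:-, TRANSFORM:-, EMIT:-] out:P6(v=0); in:-
P2: arrives tick 3, valid=False (id=2, id%4=2), emit tick 7, final value 0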